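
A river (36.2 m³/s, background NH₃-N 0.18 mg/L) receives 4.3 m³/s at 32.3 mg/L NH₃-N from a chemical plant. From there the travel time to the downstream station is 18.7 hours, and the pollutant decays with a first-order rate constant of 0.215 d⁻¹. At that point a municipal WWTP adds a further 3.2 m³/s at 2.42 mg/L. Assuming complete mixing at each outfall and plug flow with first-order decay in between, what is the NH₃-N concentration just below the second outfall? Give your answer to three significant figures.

2.99 mg/L

Mass balance: C = (36.20·0.1800 + 4.300·32.30) / 40.50 = 145.4/40.50 = 3.590 mg/L; combined flow 40.50 m³/s.
After decay, C = 3.590 × e^(−kt) = 3.590 × 0.8458 = 3.037 mg/L.
Second outfall: C = (40.50·3.037 + 3.200·2.420)/43.70 = 2.991 mg/L.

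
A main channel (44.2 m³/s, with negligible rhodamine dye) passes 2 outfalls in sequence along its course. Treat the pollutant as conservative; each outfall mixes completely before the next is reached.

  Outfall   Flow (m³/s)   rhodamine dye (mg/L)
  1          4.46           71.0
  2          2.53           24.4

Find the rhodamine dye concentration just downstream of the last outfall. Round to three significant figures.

Below outfall 1: Q → 48.66 m³/s, C = (44.20·0 + 4.460·71.00)/48.66 = 6.508 mg/L.
Below outfall 2: Q → 51.19 m³/s, C = (48.66·6.508 + 2.530·24.40)/51.19 = 7.392 mg/L.

7.39 mg/L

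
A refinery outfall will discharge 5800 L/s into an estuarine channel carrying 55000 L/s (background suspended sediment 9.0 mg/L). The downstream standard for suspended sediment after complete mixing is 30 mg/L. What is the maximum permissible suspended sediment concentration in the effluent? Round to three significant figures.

229 mg/L

At the limit, (Qr·Cr + Qe·Cₑ)/(Qr + Qe) = 30:
Cₑ = (60800·30 − 55000·9.000) / 5800 = 229.1 mg/L.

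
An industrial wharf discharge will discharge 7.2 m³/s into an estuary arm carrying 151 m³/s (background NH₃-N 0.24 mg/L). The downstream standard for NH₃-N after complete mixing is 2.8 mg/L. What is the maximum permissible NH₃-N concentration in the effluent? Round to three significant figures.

56.5 mg/L

At the limit, (Qr·Cr + Qe·Cₑ)/(Qr + Qe) = 2.8:
Cₑ = (158.2·2.8 − 151.0·0.2400) / 7.200 = 56.49 mg/L.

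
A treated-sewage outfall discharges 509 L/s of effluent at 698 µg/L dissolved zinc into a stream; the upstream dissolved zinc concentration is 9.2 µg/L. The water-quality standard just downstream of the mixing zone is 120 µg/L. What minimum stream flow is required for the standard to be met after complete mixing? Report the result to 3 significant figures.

Set C_mix = 120: (Q·9.200 + 509.0·698.0) / (Q + 509.0) = 120
→ Q = 509.0·(698.0 − 120)/(120 − 9.200) = 2655 L/s.

2660 L/s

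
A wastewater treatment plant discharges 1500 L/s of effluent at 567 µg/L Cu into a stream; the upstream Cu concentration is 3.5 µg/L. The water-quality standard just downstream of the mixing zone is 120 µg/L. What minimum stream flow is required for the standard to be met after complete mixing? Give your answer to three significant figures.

5760 L/s

Set C_mix = 120: (Q·3.500 + 1500·567.0) / (Q + 1500) = 120
→ Q = 1500·(567.0 − 120)/(120 − 3.500) = 5755 L/s.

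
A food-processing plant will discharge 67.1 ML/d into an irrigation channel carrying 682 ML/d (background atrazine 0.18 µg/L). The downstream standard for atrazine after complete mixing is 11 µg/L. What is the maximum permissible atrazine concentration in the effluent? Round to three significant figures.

121 µg/L

At the limit, (Qr·Cr + Qe·Cₑ)/(Qr + Qe) = 11:
Cₑ = (749.1·11 − 682.0·0.1800) / 67.10 = 121.0 µg/L.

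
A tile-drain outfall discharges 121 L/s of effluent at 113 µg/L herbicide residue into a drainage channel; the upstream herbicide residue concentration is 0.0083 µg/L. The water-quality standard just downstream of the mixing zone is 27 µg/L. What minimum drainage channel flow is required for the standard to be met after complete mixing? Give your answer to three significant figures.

Set C_mix = 27: (Q·0.008300 + 121.0·113.0) / (Q + 121.0) = 27
→ Q = 121.0·(113.0 − 27)/(27 − 0.008300) = 385.5 L/s.

386 L/s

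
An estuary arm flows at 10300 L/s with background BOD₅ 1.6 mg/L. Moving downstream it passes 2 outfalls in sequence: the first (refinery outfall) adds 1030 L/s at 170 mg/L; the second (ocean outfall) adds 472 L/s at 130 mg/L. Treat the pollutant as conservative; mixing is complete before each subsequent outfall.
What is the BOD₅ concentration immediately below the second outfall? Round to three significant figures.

Outfall 1: combined Q = 11330 L/s; C = (10300·1.600 + 1030·170.0)/11330 = 16.91 mg/L.
Outfall 2: combined Q = 11800 L/s; C = (11330·16.91 + 472.0·130.0)/11800 = 21.43 mg/L.

21.4 mg/L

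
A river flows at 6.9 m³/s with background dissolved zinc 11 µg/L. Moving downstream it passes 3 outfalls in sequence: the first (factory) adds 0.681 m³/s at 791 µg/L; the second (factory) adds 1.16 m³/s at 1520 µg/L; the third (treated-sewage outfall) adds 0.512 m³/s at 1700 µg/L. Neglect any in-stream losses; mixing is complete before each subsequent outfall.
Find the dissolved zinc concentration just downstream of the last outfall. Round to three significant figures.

351 µg/L

Below outfall 1: Q → 7.581 m³/s, C = (6.900·11.00 + 0.6810·791.0)/7.581 = 81.07 µg/L.
Below outfall 2: Q → 8.741 m³/s, C = (7.581·81.07 + 1.160·1520)/8.741 = 272.0 µg/L.
Below outfall 3: Q → 9.253 m³/s, C = (8.741·272.0 + 0.5120·1700)/9.253 = 351.0 µg/L.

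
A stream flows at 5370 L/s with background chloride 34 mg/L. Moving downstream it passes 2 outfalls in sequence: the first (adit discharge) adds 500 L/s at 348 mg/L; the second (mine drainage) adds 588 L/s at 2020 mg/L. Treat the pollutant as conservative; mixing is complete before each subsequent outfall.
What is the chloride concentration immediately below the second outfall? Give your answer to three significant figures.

After outfall 1: Q = 5370 + 500.0 = 5870 L/s; C = (5370·34.00 + 500.0·348.0)/5870 = 60.75 mg/L.
After outfall 2: Q = 5870 + 588.0 = 6458 L/s; C = (5870·60.75 + 588.0·2020)/6458 = 239.1 mg/L.

239 mg/L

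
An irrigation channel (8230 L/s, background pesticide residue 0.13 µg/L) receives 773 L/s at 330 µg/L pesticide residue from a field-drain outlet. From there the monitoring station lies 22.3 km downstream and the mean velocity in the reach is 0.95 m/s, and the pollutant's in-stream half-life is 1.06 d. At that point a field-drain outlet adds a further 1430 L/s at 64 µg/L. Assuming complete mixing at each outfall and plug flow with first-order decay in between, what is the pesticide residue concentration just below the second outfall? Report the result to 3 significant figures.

29.3 µg/L

Mixed concentration C = ΣQC/ΣQ = (8230·0.1300 + 773.0·330.0) / 9003 = 256200/9003 = 28.45 µg/L; combined flow 9003 L/s.
Travel time t = 22.3·1000 / 0.95 = 23470 s = 6.520 h.
Half-life 1.06 d → k = ln 2 / 1.06 = 0.6539 d⁻¹.
Applying C = C₀e^(−kt): 28.45 × 0.8372 = 23.82 µg/L.
Second outfall: C = (9003·23.82 + 1430·64.00)/10430 = 29.33 µg/L.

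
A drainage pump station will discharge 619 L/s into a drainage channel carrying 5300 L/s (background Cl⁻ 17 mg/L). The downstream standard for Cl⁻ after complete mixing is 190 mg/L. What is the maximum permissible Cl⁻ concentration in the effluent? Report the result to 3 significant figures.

At the limit, (Qr·Cr + Qe·Cₑ)/(Qr + Qe) = 190:
Cₑ = (5919·190 − 5300·17.00) / 619.0 = 1671 mg/L.

1670 mg/L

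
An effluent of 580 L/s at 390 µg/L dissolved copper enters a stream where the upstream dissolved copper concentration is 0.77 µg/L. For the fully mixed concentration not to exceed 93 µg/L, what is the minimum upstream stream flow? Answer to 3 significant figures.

1870 L/s

Set C_mix = 93: (Q·0.7700 + 580.0·390.0) / (Q + 580.0) = 93
→ Q = 580.0·(390.0 − 93)/(93 − 0.7700) = 1868 L/s.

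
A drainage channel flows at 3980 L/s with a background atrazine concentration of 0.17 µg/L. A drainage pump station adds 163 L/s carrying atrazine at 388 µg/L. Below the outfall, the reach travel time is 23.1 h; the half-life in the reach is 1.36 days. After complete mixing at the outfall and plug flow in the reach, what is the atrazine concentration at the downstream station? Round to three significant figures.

9.45 µg/L

Mixed concentration C = ΣQC/ΣQ = (3980·0.1700 + 163.0·388.0) / 4143 = 63920/4143 = 15.43 µg/L.
Half-life 1.36 d → k = ln 2 / 1.36 = 0.5097 d⁻¹.
After decay, C = 15.43 × e^(−kt) = 15.43 × 0.6123 = 9.447 µg/L.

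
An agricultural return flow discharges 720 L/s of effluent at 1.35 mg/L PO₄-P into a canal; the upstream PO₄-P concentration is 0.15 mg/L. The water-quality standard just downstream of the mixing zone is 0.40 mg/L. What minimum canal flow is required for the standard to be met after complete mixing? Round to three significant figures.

2740 L/s

Set C_mix = 0.40: (Q·0.1500 + 720.0·1.350) / (Q + 720.0) = 0.40
→ Q = 720.0·(1.350 − 0.40)/(0.40 − 0.1500) = 2736 L/s.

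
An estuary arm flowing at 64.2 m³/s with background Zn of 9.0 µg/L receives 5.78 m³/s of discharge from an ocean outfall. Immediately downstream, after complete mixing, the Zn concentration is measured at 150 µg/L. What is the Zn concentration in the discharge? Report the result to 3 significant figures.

1720 µg/L

Mass balance: 64.20·9.000 + 5.780·Cₑ = 69.98·150.0
→ Cₑ = (69.98·150.0 − 64.20·9.000) / 5.780 = 1716 µg/L.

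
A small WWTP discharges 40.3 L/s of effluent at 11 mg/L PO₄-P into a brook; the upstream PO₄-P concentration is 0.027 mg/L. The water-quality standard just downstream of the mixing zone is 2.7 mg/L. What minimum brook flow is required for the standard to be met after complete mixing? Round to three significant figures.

125 L/s

Set C_mix = 2.7: (Q·0.02700 + 40.30·11.00) / (Q + 40.30) = 2.7
→ Q = 40.30·(11.00 − 2.7)/(2.7 − 0.02700) = 125.1 L/s.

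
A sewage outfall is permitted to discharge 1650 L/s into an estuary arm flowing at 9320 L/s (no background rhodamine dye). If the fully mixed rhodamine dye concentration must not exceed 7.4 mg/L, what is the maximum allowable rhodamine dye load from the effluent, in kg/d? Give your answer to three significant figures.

7010 kg/d

Mass balance at the limit: 9320·0 + 1650·Cₑ = 10970·7.4 → Cₑ = 49.20 mg/L.
1650 L/s = 1.650 m³/s. Load = 1.650 m³/s × 49.20 g/m³ × 86 400 s/d = 7014 kg/d.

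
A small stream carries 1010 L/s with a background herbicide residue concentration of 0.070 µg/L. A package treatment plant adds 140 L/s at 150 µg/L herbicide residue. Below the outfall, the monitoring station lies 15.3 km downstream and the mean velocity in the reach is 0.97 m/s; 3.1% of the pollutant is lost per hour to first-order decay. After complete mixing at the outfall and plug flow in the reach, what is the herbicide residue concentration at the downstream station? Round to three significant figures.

16.0 µg/L

Flow-weighted average: C = (1010·0.07000 + 140.0·150.0) / 1150 = 21070/1150 = 18.32 µg/L.
Travel time t = 15.3·1000 / 0.97 = 15770 s = 4.381 h.
3.1%/h lost → k = −ln(1 − 0.031) = 0.03149 h⁻¹.
Decay over the reach: 18.32·exp(−kt) = 18.32·0.8711 = 15.96 µg/L.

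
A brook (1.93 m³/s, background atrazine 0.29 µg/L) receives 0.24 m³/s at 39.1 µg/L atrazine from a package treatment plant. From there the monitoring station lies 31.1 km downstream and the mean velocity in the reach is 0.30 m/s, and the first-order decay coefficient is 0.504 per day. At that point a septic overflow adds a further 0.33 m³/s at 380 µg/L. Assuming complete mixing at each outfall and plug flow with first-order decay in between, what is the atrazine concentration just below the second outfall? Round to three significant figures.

Flow-weighted average: C = (1.930·0.2900 + 0.2400·39.10) / 2.170 = 9.944/2.170 = 4.582 µg/L; combined flow 2.170 m³/s.
Travel time t = 31.1·1000 / 0.30 = 103700 s = 28.80 h.
After decay, C = 4.582 × e^(−kt) = 4.582 × 0.5462 = 2.503 µg/L.
Second outfall: C = (2.170·2.503 + 0.3300·380.0)/2.500 = 52.33 µg/L.

52.3 µg/L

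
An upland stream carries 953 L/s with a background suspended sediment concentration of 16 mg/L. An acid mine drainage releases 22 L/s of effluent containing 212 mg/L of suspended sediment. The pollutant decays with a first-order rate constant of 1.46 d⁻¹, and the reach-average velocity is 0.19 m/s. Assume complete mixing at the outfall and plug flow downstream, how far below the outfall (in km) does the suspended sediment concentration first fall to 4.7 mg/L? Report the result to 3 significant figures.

16.5 km

After mixing, C = (953.0·16.00 + 22.00·212.0) / 975.0 = 19910/975.0 = 20.42 mg/L.
Set 20.42·exp(−k·t) = 4.7 → t = ln(20.42/4.7)/k = 86940 s = 24.15 h.
Distance = v·t = 0.19·86940 = 16520 m = 16.52 km.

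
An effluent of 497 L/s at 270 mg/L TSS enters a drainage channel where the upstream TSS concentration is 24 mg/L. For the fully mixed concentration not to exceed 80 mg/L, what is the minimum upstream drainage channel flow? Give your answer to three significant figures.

1690 L/s

Set C_mix = 80: (Q·24.00 + 497.0·270.0) / (Q + 497.0) = 80
→ Q = 497.0·(270.0 − 80)/(80 − 24.00) = 1686 L/s.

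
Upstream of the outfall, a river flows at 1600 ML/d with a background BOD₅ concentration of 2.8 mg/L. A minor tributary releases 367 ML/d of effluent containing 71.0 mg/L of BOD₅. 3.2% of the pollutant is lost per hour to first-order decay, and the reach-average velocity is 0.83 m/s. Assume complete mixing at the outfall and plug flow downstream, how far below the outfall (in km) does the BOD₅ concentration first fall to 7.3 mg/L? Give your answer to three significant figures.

Mixed concentration C = ΣQC/ΣQ = (1600·2.800 + 367.0·71.00) / 1967 = 30540/1967 = 15.52 mg/L.
3.2%/h lost → k = −ln(1 − 0.032) = 0.03252 h⁻¹.
Set 15.52·exp(−k·t) = 7.3 → t = ln(15.52/7.3)/k = 83520 s = 23.20 h.
Distance = v·t = 0.83·83520 = 69320 m = 69.32 km.

69.3 km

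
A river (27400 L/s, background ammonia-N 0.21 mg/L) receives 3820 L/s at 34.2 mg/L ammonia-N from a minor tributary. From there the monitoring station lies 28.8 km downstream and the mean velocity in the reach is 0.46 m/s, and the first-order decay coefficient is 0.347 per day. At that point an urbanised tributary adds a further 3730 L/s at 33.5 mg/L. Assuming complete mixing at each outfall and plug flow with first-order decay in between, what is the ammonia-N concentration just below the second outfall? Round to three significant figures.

Mass balance: C = (27400·0.2100 + 3820·34.20) / 31220 = 136400/31220 = 4.369 mg/L; combined flow 31220 L/s.
Travel time t = 28.8·1000 / 0.46 = 62610 s = 17.39 h.
After decay, C = 4.369 × e^(−kt) = 4.369 × 0.7777 = 3.398 mg/L.
Second outfall: C = (31220·3.398 + 3730·33.50)/34950 = 6.610 mg/L.

6.61 mg/L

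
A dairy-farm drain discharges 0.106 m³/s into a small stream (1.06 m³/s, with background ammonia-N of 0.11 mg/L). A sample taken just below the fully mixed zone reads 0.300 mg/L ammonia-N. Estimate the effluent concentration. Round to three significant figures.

2.20 mg/L

Mass balance: 1.060·0.1100 + 0.1060·Cₑ = 1.166·0.3000
→ Cₑ = (1.166·0.3000 − 1.060·0.1100) / 0.1060 = 2.200 mg/L.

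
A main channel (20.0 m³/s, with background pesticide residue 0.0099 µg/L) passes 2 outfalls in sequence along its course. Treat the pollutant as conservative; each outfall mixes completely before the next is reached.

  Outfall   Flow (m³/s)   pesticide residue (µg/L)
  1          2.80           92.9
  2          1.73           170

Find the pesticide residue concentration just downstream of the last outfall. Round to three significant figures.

Below outfall 1: Q → 22.80 m³/s, C = (20.00·0.009900 + 2.800·92.90)/22.80 = 11.42 µg/L.
Below outfall 2: Q → 24.53 m³/s, C = (22.80·11.42 + 1.730·170.0)/24.53 = 22.60 µg/L.

22.6 µg/L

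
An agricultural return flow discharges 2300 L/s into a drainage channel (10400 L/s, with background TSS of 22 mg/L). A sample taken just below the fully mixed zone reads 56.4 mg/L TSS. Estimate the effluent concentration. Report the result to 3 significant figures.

212 mg/L

Mass balance: 10400·22.00 + 2300·Cₑ = 12700·56.40
→ Cₑ = (12700·56.40 − 10400·22.00) / 2300 = 211.9 mg/L.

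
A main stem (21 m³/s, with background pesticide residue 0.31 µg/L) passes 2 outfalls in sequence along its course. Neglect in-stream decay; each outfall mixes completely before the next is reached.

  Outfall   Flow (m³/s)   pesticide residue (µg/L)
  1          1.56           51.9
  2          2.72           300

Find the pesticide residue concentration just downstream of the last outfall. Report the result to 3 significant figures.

35.7 µg/L

After outfall 1: Q = 21.00 + 1.560 = 22.56 m³/s; C = (21.00·0.3100 + 1.560·51.90)/22.56 = 3.877 µg/L.
After outfall 2: Q = 22.56 + 2.720 = 25.28 m³/s; C = (22.56·3.877 + 2.720·300.0)/25.28 = 35.74 µg/L.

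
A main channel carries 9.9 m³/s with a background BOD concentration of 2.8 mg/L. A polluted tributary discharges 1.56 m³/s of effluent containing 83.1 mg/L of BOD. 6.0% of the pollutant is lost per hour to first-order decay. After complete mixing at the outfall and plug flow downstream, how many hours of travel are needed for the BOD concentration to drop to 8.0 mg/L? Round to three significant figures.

Mass balance: C = (9.900·2.800 + 1.560·83.10) / 11.46 = 157.4/11.46 = 13.73 mg/L.
6.0%/h lost → k = −ln(1 − 0.06) = 0.06188 h⁻¹.
13.73·exp(−k·t) = 8.0 → t = ln(13.73/8.0)/k = 31430 s = 8.731 h.

8.73 h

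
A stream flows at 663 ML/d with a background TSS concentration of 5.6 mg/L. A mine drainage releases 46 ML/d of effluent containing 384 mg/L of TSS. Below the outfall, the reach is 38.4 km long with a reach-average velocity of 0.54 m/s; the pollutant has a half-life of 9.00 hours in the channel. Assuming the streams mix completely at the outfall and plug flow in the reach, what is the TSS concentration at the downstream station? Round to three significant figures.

6.59 mg/L

Mixed concentration C = ΣQC/ΣQ = (663.0·5.600 + 46.00·384.0) / 709.0 = 21380/709.0 = 30.15 mg/L.
Travel time t = 38.4·1000 / 0.54 = 71110 s = 19.75 h.
Half-life 9.00 h → k = ln 2 / 9.00 = 0.07702 h⁻¹ = 1.848 d⁻¹.
Decay over the reach: 30.15·exp(−kt) = 30.15·0.2184 = 6.586 mg/L.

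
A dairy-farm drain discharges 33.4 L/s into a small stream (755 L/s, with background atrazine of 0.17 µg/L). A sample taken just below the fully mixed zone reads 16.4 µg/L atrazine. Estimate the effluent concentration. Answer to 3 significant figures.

Mass balance: 755.0·0.1700 + 33.40·Cₑ = 788.4·16.40
→ Cₑ = (788.4·16.40 − 755.0·0.1700) / 33.40 = 383.3 µg/L.

383 µg/L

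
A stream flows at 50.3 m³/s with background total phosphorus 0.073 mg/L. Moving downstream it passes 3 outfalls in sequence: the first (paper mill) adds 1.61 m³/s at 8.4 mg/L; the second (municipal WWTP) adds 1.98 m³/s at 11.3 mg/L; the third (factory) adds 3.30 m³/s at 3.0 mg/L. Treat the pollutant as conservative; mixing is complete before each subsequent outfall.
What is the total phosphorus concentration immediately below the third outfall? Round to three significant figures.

0.865 mg/L

Below outfall 1: Q → 51.91 m³/s, C = (50.30·0.07300 + 1.610·8.400)/51.91 = 0.3313 mg/L.
Below outfall 2: Q → 53.89 m³/s, C = (51.91·0.3313 + 1.980·11.30)/53.89 = 0.7343 mg/L.
Below outfall 3: Q → 57.19 m³/s, C = (53.89·0.7343 + 3.300·3.000)/57.19 = 0.8650 mg/L.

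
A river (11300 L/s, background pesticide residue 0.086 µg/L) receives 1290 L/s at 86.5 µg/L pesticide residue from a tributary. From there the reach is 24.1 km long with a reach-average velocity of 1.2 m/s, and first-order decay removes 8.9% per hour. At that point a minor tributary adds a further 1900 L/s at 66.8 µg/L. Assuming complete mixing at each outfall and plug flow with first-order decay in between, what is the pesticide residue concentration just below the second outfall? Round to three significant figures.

Flow-weighted average: C = (11300·0.08600 + 1290·86.50) / 12590 = 112600/12590 = 8.940 µg/L; combined flow 12590 L/s.
Travel time t = 24.1·1000 / 1.2 = 20080 s = 5.579 h.
8.9%/h lost → k = −ln(1 − 0.089) = 0.09321 h⁻¹.
First-order decay: C = 8.940·exp(−k·t) = 8.940·0.5945 = 5.315 µg/L.
At the second outfall, C = (12590·5.315 + 1900·66.80) / (12590 + 1900) = 13.38 µg/L.

13.4 µg/L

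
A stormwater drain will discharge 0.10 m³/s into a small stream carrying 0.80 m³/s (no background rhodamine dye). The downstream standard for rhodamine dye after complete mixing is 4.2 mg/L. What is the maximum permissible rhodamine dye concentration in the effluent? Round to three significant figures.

At the limit, (Qr·Cr + Qe·Cₑ)/(Qr + Qe) = 4.2:
Cₑ = (0.9000·4.2 − 0.8000·0) / 0.1000 = 37.80 mg/L.

37.8 mg/L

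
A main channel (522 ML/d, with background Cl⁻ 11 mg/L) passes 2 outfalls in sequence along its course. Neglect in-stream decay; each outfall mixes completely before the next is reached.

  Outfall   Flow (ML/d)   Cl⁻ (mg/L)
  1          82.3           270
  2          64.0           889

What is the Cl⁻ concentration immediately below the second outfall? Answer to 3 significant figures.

Below outfall 1: Q → 604.3 ML/d, C = (522.0·11.00 + 82.30·270.0)/604.3 = 46.27 mg/L.
Below outfall 2: Q → 668.3 ML/d, C = (604.3·46.27 + 64.00·889.0)/668.3 = 127.0 mg/L.

127 mg/L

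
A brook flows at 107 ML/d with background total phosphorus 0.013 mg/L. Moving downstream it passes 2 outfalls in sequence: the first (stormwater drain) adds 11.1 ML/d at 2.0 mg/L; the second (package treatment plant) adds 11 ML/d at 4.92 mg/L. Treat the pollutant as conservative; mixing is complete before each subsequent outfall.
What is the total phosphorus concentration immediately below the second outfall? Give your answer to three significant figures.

0.602 mg/L

Below outfall 1: Q → 118.1 ML/d, C = (107.0·0.01300 + 11.10·2.000)/118.1 = 0.1998 mg/L.
Below outfall 2: Q → 129.1 ML/d, C = (118.1·0.1998 + 11.00·4.920)/129.1 = 0.6019 mg/L.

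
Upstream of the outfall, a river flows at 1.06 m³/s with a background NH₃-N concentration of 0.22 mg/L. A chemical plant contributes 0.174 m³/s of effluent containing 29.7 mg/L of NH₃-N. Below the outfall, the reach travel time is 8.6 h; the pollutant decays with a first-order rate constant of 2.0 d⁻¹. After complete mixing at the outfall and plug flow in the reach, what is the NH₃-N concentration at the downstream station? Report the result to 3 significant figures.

2.14 mg/L

Flow-weighted average: C = (1.060·0.2200 + 0.1740·29.70) / 1.234 = 5.401/1.234 = 4.377 mg/L.
Applying C = C₀e^(−kt): 4.377 × 0.4884 = 2.138 mg/L.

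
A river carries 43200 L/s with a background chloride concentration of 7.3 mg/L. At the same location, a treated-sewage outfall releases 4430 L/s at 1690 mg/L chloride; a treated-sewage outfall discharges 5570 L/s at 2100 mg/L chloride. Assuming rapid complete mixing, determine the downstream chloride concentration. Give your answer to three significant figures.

367 mg/L

Mass balance: C = (43200·7.300 + 4430·1690 + 5570·2100) / 53200 = 19500000/53200 = 366.5 mg/L.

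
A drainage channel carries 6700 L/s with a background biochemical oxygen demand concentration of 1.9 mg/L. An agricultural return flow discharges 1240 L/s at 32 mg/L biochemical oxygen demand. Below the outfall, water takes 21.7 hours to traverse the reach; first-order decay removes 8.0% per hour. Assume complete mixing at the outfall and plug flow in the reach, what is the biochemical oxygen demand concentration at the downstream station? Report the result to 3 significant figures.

1.08 mg/L

Flow-weighted average: C = (6700·1.900 + 1240·32.00) / 7940 = 52410/7940 = 6.601 mg/L.
8.0%/h lost → k = −ln(1 − 0.08) = 0.08338 h⁻¹.
Decay over the reach: 6.601·exp(−kt) = 6.601·0.1638 = 1.081 mg/L.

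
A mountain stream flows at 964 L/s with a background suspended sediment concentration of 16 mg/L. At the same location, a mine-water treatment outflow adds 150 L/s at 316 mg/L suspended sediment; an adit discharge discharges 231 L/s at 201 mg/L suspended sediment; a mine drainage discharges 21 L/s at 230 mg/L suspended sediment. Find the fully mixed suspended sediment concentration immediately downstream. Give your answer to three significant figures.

83.5 mg/L

Mass balance: C = (964.0·16.00 + 150.0·316.0 + 231.0·201.0 + 21.00·230.0) / 1366 = 114100/1366 = 83.52 mg/L.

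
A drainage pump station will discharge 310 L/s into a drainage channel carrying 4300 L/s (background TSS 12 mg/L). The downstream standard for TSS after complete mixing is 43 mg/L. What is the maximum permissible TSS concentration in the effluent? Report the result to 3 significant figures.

At the limit, (Qr·Cr + Qe·Cₑ)/(Qr + Qe) = 43:
Cₑ = (4610·43 − 4300·12.00) / 310.0 = 473.0 mg/L.

473 mg/L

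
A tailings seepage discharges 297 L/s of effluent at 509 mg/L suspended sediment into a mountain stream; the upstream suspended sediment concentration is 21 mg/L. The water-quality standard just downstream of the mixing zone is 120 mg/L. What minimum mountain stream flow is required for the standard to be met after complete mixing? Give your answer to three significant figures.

1170 L/s

Set C_mix = 120: (Q·21.00 + 297.0·509.0) / (Q + 297.0) = 120
→ Q = 297.0·(509.0 − 120)/(120 − 21.00) = 1167 L/s.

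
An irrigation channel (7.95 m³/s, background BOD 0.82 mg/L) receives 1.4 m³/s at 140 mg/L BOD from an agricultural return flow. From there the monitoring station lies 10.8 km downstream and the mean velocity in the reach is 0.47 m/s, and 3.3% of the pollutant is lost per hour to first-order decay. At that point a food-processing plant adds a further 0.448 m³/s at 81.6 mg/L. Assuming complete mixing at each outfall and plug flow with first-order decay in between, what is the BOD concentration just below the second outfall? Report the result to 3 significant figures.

Flow-weighted average: C = (7.950·0.8200 + 1.400·140.0) / 9.350 = 202.5/9.350 = 21.66 mg/L; combined flow 9.350 m³/s.
Travel time t = 10.8·1000 / 0.47 = 22980 s = 6.383 h.
3.3%/h lost → k = −ln(1 − 0.033) = 0.03356 h⁻¹.
First-order decay: C = 21.66·exp(−k·t) = 21.66·0.8072 = 17.48 mg/L.
At the second outfall, C = (9.350·17.48 + 0.4480·81.60) / (9.350 + 0.4480) = 20.42 mg/L.

20.4 mg/L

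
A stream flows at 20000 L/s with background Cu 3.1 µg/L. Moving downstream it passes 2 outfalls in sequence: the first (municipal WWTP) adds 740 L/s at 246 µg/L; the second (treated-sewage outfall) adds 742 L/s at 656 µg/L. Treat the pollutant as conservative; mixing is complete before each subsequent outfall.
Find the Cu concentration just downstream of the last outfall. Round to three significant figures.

34.0 µg/L

After outfall 1: Q = 20000 + 740.0 = 20740 L/s; C = (20000·3.100 + 740.0·246.0)/20740 = 11.77 µg/L.
After outfall 2: Q = 20740 + 742.0 = 21480 L/s; C = (20740·11.77 + 742.0·656.0)/21480 = 34.02 µg/L.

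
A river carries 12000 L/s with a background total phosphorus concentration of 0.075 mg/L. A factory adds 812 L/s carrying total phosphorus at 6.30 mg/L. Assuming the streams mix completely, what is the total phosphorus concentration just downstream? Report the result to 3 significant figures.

Conservation of mass: C = (12000·0.07500 + 812.0·6.300) / 12810 = 6016/12810 = 0.4695 mg/L.

0.470 mg/L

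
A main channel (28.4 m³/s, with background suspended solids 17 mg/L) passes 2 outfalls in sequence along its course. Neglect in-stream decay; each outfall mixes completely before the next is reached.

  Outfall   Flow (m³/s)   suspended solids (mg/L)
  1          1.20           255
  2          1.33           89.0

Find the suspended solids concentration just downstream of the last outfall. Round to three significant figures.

29.3 mg/L

Below outfall 1: Q → 29.60 m³/s, C = (28.40·17.00 + 1.200·255.0)/29.60 = 26.65 mg/L.
Below outfall 2: Q → 30.93 m³/s, C = (29.60·26.65 + 1.330·89.00)/30.93 = 29.33 mg/L.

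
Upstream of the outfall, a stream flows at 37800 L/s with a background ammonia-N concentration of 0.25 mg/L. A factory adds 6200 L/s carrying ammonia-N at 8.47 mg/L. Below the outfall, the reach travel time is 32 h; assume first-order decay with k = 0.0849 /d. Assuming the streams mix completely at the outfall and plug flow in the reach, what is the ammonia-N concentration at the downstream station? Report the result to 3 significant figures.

1.26 mg/L

Flow-weighted average: C = (37800·0.2500 + 6200·8.470) / 44000 = 61960/44000 = 1.408 mg/L.
Decay over the reach: 1.408·exp(−kt) = 1.408·0.8930 = 1.258 mg/L.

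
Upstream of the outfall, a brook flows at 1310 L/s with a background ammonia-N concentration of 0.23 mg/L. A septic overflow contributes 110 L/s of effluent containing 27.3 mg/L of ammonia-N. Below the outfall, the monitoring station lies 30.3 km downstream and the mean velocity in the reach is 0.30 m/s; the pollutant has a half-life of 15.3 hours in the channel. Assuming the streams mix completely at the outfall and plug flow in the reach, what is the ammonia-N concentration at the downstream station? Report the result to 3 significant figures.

0.653 mg/L

Conservation of mass: C = (1310·0.2300 + 110.0·27.30) / 1420 = 3304/1420 = 2.327 mg/L.
Travel time t = 30.3·1000 / 0.30 = 101000 s = 28.06 h.
Half-life 15.3 h → k = ln 2 / 15.3 = 0.04530 h⁻¹ = 1.087 d⁻¹.
First-order decay: C = 2.327·exp(−k·t) = 2.327·0.2805 = 0.6528 mg/L.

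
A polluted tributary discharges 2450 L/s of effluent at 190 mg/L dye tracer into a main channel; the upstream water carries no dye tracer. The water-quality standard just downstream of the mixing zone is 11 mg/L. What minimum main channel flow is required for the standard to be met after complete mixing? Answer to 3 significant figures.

Set C_mix = 11: (Q·0 + 2450·190.0) / (Q + 2450) = 11
→ Q = 2450·(190.0 − 11)/(11 − 0) = 39870 L/s.

39900 L/s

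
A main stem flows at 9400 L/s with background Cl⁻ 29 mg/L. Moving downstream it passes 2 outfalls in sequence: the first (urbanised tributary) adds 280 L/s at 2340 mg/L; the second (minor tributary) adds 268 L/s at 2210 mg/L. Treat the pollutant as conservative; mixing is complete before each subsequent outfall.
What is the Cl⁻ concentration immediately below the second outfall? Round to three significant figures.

153 mg/L

Outfall 1: combined Q = 9680 L/s; C = (9400·29.00 + 280.0·2340)/9680 = 95.85 mg/L.
Outfall 2: combined Q = 9948 L/s; C = (9680·95.85 + 268.0·2210)/9948 = 152.8 mg/L.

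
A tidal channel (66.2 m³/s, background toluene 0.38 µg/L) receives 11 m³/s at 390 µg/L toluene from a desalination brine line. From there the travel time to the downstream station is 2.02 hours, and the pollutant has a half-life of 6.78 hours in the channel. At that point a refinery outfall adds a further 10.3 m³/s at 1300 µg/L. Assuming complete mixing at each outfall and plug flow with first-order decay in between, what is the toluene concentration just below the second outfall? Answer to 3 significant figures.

193 µg/L

Conservation of mass: C = (66.20·0.3800 + 11.00·390.0) / 77.20 = 4315/77.20 = 55.90 µg/L; combined flow 77.20 m³/s.
Half-life 6.78 h → k = ln 2 / 6.78 = 0.1022 h⁻¹ = 2.454 d⁻¹.
First-order decay: C = 55.90·exp(−k·t) = 55.90·0.8134 = 45.47 µg/L.
Second outfall: C = (77.20·45.47 + 10.30·1300)/87.50 = 193.1 µg/L.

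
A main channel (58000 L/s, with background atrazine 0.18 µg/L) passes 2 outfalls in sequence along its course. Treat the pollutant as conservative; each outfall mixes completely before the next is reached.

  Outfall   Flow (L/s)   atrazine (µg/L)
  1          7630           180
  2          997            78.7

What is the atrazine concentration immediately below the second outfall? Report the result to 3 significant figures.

After outfall 1: Q = 58000 + 7630 = 65630 L/s; C = (58000·0.1800 + 7630·180.0)/65630 = 21.09 µg/L.
After outfall 2: Q = 65630 + 997.0 = 66630 L/s; C = (65630·21.09 + 997.0·78.70)/66630 = 21.95 µg/L.

21.9 µg/L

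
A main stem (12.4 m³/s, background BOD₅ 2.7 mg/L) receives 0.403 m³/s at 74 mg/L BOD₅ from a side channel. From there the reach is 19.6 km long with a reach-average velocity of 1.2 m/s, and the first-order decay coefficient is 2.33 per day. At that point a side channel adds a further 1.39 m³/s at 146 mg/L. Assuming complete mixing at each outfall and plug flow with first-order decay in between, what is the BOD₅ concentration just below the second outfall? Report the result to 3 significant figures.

After mixing, C = (12.40·2.700 + 0.4030·74.00) / 12.80 = 63.30/12.80 = 4.944 mg/L; combined flow 12.80 m³/s.
Travel time t = 19.6·1000 / 1.2 = 16330 s = 4.537 h.
First-order decay: C = 4.944·exp(−k·t) = 4.944·0.6437 = 3.183 mg/L.
At the second outfall, C = (12.80·3.183 + 1.390·146.0) / (12.80 + 1.390) = 17.17 mg/L.

17.2 mg/L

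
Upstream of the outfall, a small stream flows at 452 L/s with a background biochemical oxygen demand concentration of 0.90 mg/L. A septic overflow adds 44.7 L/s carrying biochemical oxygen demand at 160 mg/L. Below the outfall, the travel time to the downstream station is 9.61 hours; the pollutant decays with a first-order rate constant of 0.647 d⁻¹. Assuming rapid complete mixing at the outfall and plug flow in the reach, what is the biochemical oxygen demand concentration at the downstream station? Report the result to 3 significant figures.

11.7 mg/L

After mixing, C = (452.0·0.9000 + 44.70·160.0) / 496.7 = 7559/496.7 = 15.22 mg/L.
First-order decay: C = 15.22·exp(−k·t) = 15.22·0.7718 = 11.74 mg/L.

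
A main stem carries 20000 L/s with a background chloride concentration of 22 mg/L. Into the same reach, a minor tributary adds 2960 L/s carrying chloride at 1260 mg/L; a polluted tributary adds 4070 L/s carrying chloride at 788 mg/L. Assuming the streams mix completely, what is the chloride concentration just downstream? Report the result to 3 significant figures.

Flow-weighted average: C = (20000·22.00 + 2960·1260 + 4070·788.0) / 27030 = 7377000/27030 = 272.9 mg/L.

273 mg/L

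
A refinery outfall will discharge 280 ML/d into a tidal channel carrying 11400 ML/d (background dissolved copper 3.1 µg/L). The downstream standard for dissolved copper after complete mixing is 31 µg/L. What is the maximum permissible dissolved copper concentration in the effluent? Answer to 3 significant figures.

1170 µg/L

At the limit, (Qr·Cr + Qe·Cₑ)/(Qr + Qe) = 31:
Cₑ = (11680·31 − 11400·3.100) / 280.0 = 1167 µg/L.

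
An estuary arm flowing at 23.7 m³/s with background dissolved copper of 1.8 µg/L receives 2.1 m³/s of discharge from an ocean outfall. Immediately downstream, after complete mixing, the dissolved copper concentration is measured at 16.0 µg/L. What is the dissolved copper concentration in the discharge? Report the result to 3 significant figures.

Mass balance: 23.70·1.800 + 2.100·Cₑ = 25.80·16.00
→ Cₑ = (25.80·16.00 − 23.70·1.800) / 2.100 = 176.3 µg/L.

176 µg/L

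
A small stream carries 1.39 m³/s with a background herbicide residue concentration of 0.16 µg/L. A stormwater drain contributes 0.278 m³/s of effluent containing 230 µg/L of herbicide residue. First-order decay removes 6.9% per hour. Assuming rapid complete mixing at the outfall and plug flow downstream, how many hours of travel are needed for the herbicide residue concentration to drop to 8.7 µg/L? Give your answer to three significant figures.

Mixed concentration C = ΣQC/ΣQ = (1.390·0.1600 + 0.2780·230.0) / 1.668 = 64.16/1.668 = 38.47 µg/L.
6.9%/h lost → k = −ln(1 − 0.069) = 0.07150 h⁻¹.
38.47·exp(−k·t) = 8.7 → t = ln(38.47/8.7)/k = 74850 s = 20.79 h.

20.8 h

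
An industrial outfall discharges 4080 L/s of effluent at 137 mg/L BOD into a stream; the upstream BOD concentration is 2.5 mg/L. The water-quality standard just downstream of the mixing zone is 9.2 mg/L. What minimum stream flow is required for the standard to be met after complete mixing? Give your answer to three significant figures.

Set C_mix = 9.2: (Q·2.500 + 4080·137.0) / (Q + 4080) = 9.2
→ Q = 4080·(137.0 − 9.2)/(9.2 − 2.500) = 77820 L/s.

77800 L/s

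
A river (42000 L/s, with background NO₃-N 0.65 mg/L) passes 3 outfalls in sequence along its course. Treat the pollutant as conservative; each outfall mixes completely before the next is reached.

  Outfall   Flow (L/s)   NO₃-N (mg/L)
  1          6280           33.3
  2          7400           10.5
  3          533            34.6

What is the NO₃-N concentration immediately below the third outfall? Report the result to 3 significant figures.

After outfall 1: Q = 42000 + 6280 = 48280 L/s; C = (42000·0.6500 + 6280·33.30)/48280 = 4.897 mg/L.
After outfall 2: Q = 48280 + 7400 = 55680 L/s; C = (48280·4.897 + 7400·10.50)/55680 = 5.642 mg/L.
After outfall 3: Q = 55680 + 533.0 = 56210 L/s; C = (55680·5.642 + 533.0·34.60)/56210 = 5.916 mg/L.

5.92 mg/L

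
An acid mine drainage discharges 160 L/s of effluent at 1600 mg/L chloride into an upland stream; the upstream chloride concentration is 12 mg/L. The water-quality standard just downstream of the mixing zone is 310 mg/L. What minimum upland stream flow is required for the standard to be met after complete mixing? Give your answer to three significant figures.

693 L/s

Set C_mix = 310: (Q·12.00 + 160.0·1600) / (Q + 160.0) = 310
→ Q = 160.0·(1600 − 310)/(310 − 12.00) = 692.6 L/s.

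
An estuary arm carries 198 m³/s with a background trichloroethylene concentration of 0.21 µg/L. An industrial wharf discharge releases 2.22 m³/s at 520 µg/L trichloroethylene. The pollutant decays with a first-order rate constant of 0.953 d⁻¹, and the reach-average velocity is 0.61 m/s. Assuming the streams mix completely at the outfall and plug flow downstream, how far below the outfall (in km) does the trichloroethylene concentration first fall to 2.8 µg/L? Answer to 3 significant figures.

41.9 km

Conservation of mass: C = (198.0·0.2100 + 2.220·520.0) / 200.2 = 1196/200.2 = 5.973 µg/L.
Set 5.973·exp(−k·t) = 2.8 → t = ln(5.973/2.8)/k = 68690 s = 19.08 h.
Distance = v·t = 0.61·68690 = 41900 m = 41.90 km.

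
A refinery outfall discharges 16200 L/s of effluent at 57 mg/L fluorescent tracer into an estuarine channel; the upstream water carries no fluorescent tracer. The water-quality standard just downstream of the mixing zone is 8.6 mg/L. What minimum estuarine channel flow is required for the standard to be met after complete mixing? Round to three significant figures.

91200 L/s

Set C_mix = 8.6: (Q·0 + 16200·57.00) / (Q + 16200) = 8.6
→ Q = 16200·(57.00 − 8.6)/(8.6 − 0) = 91170 L/s.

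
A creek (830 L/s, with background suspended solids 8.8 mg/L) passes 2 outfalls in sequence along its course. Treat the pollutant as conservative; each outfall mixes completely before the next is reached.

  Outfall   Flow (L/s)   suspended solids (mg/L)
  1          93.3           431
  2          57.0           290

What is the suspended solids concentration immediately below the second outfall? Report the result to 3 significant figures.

65.3 mg/L

After outfall 1: Q = 830.0 + 93.30 = 923.3 L/s; C = (830.0·8.800 + 93.30·431.0)/923.3 = 51.46 mg/L.
After outfall 2: Q = 923.3 + 57.00 = 980.3 L/s; C = (923.3·51.46 + 57.00·290.0)/980.3 = 65.33 mg/L.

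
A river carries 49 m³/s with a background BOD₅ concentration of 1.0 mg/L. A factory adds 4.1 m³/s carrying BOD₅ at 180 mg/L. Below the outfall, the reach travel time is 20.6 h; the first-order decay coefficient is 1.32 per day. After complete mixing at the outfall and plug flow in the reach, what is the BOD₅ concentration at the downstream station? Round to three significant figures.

After mixing, C = (49.00·1.000 + 4.100·180.0) / 53.10 = 787.0/53.10 = 14.82 mg/L.
First-order decay: C = 14.82·exp(−k·t) = 14.82·0.3221 = 4.773 mg/L.

4.77 mg/L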